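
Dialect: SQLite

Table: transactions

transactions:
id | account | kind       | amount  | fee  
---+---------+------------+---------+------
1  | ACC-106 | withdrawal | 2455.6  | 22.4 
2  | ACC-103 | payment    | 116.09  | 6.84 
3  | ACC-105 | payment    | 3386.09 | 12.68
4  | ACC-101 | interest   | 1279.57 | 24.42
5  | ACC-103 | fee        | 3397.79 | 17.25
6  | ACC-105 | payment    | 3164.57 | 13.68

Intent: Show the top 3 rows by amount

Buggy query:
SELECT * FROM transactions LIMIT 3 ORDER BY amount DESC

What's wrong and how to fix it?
Bug: LIMIT must come after ORDER BY

Fix: Swap the clauses: ORDER BY first, then LIMIT

Corrected query:
SELECT * FROM transactions ORDER BY amount DESC LIMIT 3

Result:
id | account | kind    | amount  | fee  
---+---------+---------+---------+------
5  | ACC-103 | fee     | 3397.79 | 17.25
3  | ACC-105 | payment | 3386.09 | 12.68
6  | ACC-105 | payment | 3164.57 | 13.68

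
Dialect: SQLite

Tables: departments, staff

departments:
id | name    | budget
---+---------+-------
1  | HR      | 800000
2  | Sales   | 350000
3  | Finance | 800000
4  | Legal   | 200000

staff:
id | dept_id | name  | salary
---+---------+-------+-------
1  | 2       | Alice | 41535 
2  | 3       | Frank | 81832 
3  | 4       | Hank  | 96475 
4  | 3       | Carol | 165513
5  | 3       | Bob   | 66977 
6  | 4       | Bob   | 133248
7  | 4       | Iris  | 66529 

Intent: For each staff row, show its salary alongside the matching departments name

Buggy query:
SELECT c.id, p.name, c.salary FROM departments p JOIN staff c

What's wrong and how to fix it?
Bug: JOIN with no ON clause produces a cartesian product; every staff row pairs with every departments row

Fix: Specify the join condition linking the foreign key to the parent id

Corrected query:
SELECT c.id, p.name, c.salary FROM departments p JOIN staff c ON c.dept_id = p.id

Result:
id | name    | salary
---+---------+-------
1  | Sales   | 41535 
2  | Finance | 81832 
3  | Legal   | 96475 
4  | Finance | 165513
5  | Finance | 66977 
6  | Legal   | 133248
7  | Legal   | 66529 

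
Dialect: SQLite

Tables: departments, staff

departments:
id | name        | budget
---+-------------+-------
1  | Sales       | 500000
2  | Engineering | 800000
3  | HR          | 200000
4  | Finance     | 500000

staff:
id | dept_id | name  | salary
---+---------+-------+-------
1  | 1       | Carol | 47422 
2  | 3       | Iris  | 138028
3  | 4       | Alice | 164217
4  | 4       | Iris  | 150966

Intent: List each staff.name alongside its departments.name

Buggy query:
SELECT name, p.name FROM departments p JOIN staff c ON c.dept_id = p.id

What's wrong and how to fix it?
Bug: Both tables have a 'name' column; the unqualified reference is ambiguous

Fix: Prefix ambiguous columns with the table alias

Corrected query:
SELECT c.name, p.name FROM departments p JOIN staff c ON c.dept_id = p.id

Result:
name  | name   
------+--------
Carol | Sales  
Iris  | HR     
Alice | Finance
Iris  | Finance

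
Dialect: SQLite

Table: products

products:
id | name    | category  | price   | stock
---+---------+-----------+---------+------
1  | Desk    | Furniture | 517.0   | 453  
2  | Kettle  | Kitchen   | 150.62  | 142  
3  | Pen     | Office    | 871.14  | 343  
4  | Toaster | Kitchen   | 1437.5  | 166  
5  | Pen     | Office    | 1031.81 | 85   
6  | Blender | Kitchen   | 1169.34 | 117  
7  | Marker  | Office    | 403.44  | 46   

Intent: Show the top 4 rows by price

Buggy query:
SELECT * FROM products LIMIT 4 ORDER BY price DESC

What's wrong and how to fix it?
Bug: ORDER BY cannot follow LIMIT; LIMIT is the final clause

Fix: Sort with ORDER BY, then apply LIMIT

Corrected query:
SELECT * FROM products ORDER BY price DESC LIMIT 4

Result:
id | name    | category | price   | stock
---+---------+----------+---------+------
4  | Toaster | Kitchen  | 1437.5  | 166  
6  | Blender | Kitchen  | 1169.34 | 117  
5  | Pen     | Office   | 1031.81 | 85   
3  | Pen     | Office   | 871.14  | 343  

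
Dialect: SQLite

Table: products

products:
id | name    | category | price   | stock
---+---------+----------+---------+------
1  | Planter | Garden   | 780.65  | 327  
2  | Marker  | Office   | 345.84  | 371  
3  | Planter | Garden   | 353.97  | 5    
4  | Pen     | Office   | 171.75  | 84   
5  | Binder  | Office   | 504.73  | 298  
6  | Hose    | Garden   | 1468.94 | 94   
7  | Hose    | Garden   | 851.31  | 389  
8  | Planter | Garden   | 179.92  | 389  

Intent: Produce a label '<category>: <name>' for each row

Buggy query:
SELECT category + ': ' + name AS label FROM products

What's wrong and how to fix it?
Bug: '+' is numeric addition; on text columns SQLite converts them to 0 instead of concatenating

Fix: Replace + with || to concatenate text

Corrected query:
SELECT category || ': ' || name AS label FROM products

Result:
label          
---------------
Garden: Planter
Office: Marker 
Garden: Planter
Office: Pen    
Office: Binder 
Garden: Hose   
Garden: Hose   
Garden: Planter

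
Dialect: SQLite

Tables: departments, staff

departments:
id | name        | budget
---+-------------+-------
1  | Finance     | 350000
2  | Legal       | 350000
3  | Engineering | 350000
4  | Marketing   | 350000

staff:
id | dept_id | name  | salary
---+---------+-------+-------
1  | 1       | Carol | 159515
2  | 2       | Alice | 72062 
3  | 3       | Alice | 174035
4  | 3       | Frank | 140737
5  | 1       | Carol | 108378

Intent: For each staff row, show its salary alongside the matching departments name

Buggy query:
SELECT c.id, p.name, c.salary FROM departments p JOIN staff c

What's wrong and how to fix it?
Bug: Missing join condition: each staff row is matched to all departments rows instead of just its own

Fix: Add ON c.dept_id = p.id to the JOIN

Corrected query:
SELECT c.id, p.name, c.salary FROM departments p JOIN staff c ON c.dept_id = p.id

Result:
id | name        | salary
---+-------------+-------
1  | Finance     | 159515
2  | Legal       | 72062 
3  | Engineering | 174035
4  | Engineering | 140737
5  | Finance     | 108378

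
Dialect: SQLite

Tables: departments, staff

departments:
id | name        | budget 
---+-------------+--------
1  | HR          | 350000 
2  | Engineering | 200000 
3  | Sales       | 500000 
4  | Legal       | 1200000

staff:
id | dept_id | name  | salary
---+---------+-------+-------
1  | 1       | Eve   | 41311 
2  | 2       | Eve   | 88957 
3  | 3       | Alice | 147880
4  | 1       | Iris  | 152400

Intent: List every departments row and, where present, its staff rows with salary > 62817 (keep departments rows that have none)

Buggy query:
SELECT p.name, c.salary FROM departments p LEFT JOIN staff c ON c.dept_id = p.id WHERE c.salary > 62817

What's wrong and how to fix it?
Bug: Filtering c.salary in WHERE discards the NULL rows produced by LEFT JOIN, turning it into an inner join

Fix: Put 'c.salary > 62817' in the JOIN's ON clause instead of WHERE

Corrected query:
SELECT p.name, c.salary FROM departments p LEFT JOIN staff c ON c.dept_id = p.id AND c.salary > 62817

Result:
name        | salary
------------+-------
HR          | 152400
Engineering | 88957 
Sales       | 147880
Legal       | NULL  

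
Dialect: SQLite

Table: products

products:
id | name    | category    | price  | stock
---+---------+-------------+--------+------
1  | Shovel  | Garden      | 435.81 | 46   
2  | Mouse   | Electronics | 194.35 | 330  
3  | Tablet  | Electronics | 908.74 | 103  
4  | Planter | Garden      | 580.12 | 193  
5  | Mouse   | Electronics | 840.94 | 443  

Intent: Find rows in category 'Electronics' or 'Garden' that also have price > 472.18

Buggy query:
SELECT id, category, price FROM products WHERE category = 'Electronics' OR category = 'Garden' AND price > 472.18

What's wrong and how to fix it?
Bug: AND binds tighter than OR, so this parses as category = 'Electronics' OR (category = 'Garden' AND price > 472.18)

Fix: Add parentheses around the OR so the AND applies to both alternatives

Corrected query:
SELECT id, category, price FROM products WHERE (category = 'Electronics' OR category = 'Garden') AND price > 472.18

Result:
id | category    | price 
---+-------------+-------
3  | Electronics | 908.74
4  | Garden      | 580.12
5  | Electronics | 840.94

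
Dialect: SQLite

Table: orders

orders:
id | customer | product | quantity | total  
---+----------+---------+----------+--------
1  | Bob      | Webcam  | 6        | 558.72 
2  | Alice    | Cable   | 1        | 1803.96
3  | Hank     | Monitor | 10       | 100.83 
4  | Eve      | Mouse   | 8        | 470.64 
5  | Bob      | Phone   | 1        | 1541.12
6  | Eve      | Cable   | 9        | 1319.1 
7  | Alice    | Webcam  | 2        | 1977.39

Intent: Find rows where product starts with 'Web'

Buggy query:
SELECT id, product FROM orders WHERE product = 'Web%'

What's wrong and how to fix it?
Bug: Wildcards only work with LIKE; '=' treats '%' as a literal character

Fix: Replace '=' with LIKE so 'Web%' is treated as a pattern

Corrected query:
SELECT id, product FROM orders WHERE product LIKE 'Web%'

Result:
id | product
---+--------
1  | Webcam 
7  | Webcam 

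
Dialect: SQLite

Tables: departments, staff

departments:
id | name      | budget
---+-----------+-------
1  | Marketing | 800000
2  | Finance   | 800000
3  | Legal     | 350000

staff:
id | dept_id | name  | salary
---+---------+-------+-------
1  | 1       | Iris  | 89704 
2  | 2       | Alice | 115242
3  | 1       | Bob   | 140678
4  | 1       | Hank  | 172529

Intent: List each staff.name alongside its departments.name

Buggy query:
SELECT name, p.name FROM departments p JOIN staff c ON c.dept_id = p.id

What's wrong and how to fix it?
Bug: Both tables have a 'name' column; the unqualified reference is ambiguous

Fix: Prefix ambiguous columns with the table alias

Corrected query:
SELECT c.name, p.name FROM departments p JOIN staff c ON c.dept_id = p.id

Result:
name  | name     
------+----------
Iris  | Marketing
Alice | Finance  
Bob   | Marketing
Hank  | Marketing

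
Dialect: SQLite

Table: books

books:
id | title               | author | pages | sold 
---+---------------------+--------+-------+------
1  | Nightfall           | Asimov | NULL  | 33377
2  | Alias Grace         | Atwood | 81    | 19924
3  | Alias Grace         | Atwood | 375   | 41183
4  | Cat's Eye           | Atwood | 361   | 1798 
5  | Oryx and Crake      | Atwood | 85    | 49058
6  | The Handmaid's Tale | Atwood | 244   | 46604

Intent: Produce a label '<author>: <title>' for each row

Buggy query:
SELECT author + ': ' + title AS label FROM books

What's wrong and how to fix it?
Bug: SQLite uses || for string concatenation; + coerces text to numbers (yielding 0)

Fix: Use the || operator for string concatenation

Corrected query:
SELECT author || ': ' || title AS label FROM books

Result:
label                      
---------------------------
Asimov: Nightfall          
Atwood: Alias Grace        
Atwood: Alias Grace        
Atwood: Cat's Eye          
Atwood: Oryx and Crake     
Atwood: The Handmaid's Tale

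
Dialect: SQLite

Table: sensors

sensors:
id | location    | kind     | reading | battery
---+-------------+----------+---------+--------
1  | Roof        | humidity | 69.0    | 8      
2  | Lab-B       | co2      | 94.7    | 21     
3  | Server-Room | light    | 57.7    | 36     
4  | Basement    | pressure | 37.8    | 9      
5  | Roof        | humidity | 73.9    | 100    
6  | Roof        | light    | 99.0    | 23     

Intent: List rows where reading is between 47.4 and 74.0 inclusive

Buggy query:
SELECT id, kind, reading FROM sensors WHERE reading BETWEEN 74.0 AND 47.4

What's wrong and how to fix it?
Bug: BETWEEN expects the lower bound first; with 74.0 AND 47.4 the range is empty

Fix: Swap the bounds so the smaller value comes first

Corrected query:
SELECT id, kind, reading FROM sensors WHERE reading BETWEEN 47.4 AND 74.0

Result:
id | kind     | reading
---+----------+--------
1  | humidity | 69     
3  | light    | 57.7   
5  | humidity | 73.9   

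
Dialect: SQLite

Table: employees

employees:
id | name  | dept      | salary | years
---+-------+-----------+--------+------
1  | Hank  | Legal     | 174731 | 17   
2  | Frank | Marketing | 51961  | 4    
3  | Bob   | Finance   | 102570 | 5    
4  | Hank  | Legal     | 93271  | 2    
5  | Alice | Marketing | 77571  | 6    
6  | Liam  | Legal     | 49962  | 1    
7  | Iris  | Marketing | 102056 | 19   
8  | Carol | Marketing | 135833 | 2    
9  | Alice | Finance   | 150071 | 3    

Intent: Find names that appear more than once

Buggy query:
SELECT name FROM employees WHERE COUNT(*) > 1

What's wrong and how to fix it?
Bug: WHERE can't reference COUNT(*); aggregates are computed after WHERE

Fix: GROUP BY name, then filter groups with HAVING COUNT(*) > 1

Corrected query:
SELECT name FROM employees GROUP BY name HAVING COUNT(*) > 1

Result:
name 
-----
Alice
Hank 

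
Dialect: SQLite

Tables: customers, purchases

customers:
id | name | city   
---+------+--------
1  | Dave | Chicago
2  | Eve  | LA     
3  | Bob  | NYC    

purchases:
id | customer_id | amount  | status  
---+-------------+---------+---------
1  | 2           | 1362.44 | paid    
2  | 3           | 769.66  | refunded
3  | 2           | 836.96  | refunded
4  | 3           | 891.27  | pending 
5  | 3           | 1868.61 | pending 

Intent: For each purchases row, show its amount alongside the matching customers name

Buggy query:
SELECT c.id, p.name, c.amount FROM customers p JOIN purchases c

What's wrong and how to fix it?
Bug: Missing join condition: each purchases row is matched to all customers rows instead of just its own

Fix: Add ON c.customer_id = p.id to the JOIN

Corrected query:
SELECT c.id, p.name, c.amount FROM customers p JOIN purchases c ON c.customer_id = p.id

Result:
id | name | amount 
---+------+--------
1  | Eve  | 1362.44
2  | Bob  | 769.66 
3  | Eve  | 836.96 
4  | Bob  | 891.27 
5  | Bob  | 1868.61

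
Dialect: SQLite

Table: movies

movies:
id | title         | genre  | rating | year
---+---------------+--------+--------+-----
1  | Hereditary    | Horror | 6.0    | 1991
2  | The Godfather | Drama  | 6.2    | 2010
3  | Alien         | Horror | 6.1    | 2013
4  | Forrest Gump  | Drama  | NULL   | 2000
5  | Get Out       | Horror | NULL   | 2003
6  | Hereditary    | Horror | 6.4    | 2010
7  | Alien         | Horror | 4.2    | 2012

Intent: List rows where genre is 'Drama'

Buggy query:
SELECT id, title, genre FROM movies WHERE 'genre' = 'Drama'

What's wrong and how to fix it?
Bug: Single quotes denote string literals in SQL; the column name is being compared as a constant string

Fix: Reference the column as genre without single quotes

Corrected query:
SELECT id, title, genre FROM movies WHERE genre = 'Drama'

Result:
id | title         | genre
---+---------------+------
2  | The Godfather | Drama
4  | Forrest Gump  | Drama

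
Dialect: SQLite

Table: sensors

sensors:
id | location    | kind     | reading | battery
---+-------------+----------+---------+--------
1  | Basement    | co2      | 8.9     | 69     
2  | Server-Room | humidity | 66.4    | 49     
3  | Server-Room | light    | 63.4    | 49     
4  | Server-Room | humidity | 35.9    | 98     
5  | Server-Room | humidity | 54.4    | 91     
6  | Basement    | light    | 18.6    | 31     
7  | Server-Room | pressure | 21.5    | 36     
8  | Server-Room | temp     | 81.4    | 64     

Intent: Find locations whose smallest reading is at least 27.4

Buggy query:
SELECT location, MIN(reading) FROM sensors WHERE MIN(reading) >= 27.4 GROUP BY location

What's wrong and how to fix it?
Bug: Aggregates like MIN are computed per group after WHERE runs

Fix: Use HAVING for the per-group MIN condition

Corrected query:
SELECT location, MIN(reading) FROM sensors GROUP BY location HAVING MIN(reading) >= 27.4

Result:
(no rows)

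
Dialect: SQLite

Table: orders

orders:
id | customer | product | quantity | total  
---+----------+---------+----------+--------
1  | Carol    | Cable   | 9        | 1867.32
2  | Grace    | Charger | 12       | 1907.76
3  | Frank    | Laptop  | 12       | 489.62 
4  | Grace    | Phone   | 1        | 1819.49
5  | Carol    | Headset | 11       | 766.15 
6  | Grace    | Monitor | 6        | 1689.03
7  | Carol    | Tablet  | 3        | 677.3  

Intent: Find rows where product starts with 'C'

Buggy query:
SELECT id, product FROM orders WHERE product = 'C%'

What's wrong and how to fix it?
Bug: '=' compares the literal string including the % character; pattern matching needs LIKE

Fix: Use LIKE for wildcard pattern matching

Corrected query:
SELECT id, product FROM orders WHERE product LIKE 'C%'

Result:
id | product
---+--------
1  | Cable  
2  | Charger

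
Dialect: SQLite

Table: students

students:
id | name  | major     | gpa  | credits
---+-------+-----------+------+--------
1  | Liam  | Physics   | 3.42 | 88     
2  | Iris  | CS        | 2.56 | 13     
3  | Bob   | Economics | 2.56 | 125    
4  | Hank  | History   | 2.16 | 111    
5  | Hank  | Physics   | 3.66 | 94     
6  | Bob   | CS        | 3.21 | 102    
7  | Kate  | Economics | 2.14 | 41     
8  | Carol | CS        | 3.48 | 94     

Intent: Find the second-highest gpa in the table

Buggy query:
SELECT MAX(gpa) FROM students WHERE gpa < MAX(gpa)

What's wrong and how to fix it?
Bug: The inner MAX is an aggregate inside WHERE, which is not allowed

Fix: Compute the overall MAX in a subquery, then take MAX of rows below it

Corrected query:
SELECT MAX(gpa) FROM students WHERE gpa < (SELECT MAX(gpa) FROM students)

Result:
MAX(gpa)
--------
3.48    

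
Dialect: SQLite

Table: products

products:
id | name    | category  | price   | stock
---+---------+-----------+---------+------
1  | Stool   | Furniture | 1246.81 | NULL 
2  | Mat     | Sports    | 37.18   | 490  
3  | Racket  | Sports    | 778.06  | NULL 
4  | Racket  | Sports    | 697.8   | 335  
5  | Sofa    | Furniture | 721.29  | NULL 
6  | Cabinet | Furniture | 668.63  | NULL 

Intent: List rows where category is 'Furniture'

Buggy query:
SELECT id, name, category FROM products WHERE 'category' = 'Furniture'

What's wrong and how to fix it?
Bug: 'category' in single quotes is a string literal, not the column; the comparison is literal-vs-literal and never true

Fix: Remove the quotes around the column name (or use double quotes for an identifier)

Corrected query:
SELECT id, name, category FROM products WHERE category = 'Furniture'

Result:
id | name    | category 
---+---------+----------
1  | Stool   | Furniture
5  | Sofa    | Furniture
6  | Cabinet | Furniture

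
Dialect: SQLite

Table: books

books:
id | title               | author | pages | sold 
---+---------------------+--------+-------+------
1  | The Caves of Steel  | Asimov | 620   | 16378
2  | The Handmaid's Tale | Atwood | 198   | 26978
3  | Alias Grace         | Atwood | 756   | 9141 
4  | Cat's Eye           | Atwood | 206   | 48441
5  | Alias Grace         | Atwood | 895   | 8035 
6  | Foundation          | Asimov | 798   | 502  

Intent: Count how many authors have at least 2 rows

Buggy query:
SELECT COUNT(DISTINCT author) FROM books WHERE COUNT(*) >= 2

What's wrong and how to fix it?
Bug: COUNT(*) cannot appear in WHERE; the per-group count doesn't exist yet

Fix: Use a subquery that GROUPs and filters with HAVING, then count its rows

Corrected query:
SELECT COUNT(*) FROM (SELECT author FROM books GROUP BY author HAVING COUNT(*) >= 2)

Result:
COUNT(*)
--------
2       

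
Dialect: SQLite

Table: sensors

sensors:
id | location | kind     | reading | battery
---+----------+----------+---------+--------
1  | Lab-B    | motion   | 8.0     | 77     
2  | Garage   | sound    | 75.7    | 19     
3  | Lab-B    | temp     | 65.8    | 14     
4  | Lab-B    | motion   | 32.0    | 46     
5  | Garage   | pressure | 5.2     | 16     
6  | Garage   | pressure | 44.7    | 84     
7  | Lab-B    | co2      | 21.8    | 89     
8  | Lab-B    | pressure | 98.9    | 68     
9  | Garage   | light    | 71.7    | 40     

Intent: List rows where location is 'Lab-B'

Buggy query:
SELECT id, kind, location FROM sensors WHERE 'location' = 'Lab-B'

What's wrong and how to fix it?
Bug: Single quotes denote string literals in SQL; the column name is being compared as a constant string

Fix: Remove the quotes around the column name (or use double quotes for an identifier)

Corrected query:
SELECT id, kind, location FROM sensors WHERE location = 'Lab-B'

Result:
id | kind     | location
---+----------+---------
1  | motion   | Lab-B   
3  | temp     | Lab-B   
4  | motion   | Lab-B   
7  | co2      | Lab-B   
8  | pressure | Lab-B   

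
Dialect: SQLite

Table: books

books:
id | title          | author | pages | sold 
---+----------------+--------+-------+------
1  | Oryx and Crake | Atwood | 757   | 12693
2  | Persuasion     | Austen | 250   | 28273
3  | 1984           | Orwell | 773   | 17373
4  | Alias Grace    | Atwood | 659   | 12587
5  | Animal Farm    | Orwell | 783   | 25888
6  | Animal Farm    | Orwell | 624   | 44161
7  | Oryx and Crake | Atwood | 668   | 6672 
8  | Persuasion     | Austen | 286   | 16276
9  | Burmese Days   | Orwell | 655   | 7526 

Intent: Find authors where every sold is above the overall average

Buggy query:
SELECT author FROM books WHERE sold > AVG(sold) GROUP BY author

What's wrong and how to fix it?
Bug: AVG() is an aggregate; it can't sit directly in WHERE

Fix: Use a subquery for AVG and a HAVING MIN(...) filter so the condition holds for every row in the group

Corrected query:
SELECT author FROM books GROUP BY author HAVING MIN(sold) > (SELECT AVG(sold) FROM books)

Result:
(no rows)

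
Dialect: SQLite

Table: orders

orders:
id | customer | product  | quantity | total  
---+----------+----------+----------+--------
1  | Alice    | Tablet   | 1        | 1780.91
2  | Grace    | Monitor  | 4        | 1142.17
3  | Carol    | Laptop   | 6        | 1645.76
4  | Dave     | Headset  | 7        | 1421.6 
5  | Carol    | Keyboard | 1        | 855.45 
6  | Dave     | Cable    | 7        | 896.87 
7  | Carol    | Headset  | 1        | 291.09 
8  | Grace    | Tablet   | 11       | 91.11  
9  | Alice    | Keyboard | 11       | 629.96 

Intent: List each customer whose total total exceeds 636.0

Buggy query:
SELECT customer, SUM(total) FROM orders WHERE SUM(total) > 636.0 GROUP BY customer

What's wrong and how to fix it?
Bug: WHERE runs before GROUP BY, so aggregates aren't available there

Fix: Move the aggregate condition to a HAVING clause

Corrected query:
SELECT customer, SUM(total) FROM orders GROUP BY customer HAVING SUM(total) > 636.0

Result:
customer | SUM(total)
---------+-----------
Alice    | 2410.87   
Carol    | 2792.3    
Dave     | 2318.47   
Grace    | 1233.28   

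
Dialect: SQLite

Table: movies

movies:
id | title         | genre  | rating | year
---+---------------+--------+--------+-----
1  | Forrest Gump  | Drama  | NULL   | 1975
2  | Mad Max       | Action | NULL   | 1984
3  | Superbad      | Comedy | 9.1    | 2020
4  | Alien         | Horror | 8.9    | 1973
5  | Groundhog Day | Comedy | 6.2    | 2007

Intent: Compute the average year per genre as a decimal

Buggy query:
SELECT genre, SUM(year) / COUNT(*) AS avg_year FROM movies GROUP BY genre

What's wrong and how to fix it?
Bug: SUM(year) and COUNT(*) are both integers; the division truncates the fractional part

Fix: Cast one side to REAL so the division keeps the fractional part

Corrected query:
SELECT genre, SUM(year) * 1.0 / COUNT(*) AS avg_year FROM movies GROUP BY genre

Result:
genre  | avg_year
-------+---------
Action | 1984    
Comedy | 2013.5  
Drama  | 1975    
Horror | 1973    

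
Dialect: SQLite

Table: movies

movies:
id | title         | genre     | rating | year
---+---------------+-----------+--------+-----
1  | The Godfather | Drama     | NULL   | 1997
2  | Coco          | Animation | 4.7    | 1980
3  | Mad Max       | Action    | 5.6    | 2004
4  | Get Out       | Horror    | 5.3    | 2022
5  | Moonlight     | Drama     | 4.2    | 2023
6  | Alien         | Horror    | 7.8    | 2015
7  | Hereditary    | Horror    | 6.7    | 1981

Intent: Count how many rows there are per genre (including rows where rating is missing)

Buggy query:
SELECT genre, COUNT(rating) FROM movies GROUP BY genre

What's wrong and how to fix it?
Bug: COUNT(column) counts non-NULL values only; rows with NULL rating aren't counted

Fix: Replace COUNT(rating) with COUNT(*)

Corrected query:
SELECT genre, COUNT(*) FROM movies GROUP BY genre

Result:
genre     | COUNT(*)
----------+---------
Action    | 1       
Animation | 1       
Drama     | 2       
Horror    | 3       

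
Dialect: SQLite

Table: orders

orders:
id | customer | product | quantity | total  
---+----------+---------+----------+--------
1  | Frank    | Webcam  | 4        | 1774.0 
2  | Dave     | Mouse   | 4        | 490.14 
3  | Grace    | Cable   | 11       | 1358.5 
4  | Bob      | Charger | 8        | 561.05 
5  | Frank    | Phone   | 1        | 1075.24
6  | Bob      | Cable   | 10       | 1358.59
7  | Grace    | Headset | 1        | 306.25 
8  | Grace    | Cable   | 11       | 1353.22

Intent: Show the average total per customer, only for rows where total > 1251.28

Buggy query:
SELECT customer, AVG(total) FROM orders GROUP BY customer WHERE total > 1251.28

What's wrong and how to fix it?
Bug: Row-level WHERE must come before GROUP BY in the clause order

Fix: Place WHERE between FROM and GROUP BY

Corrected query:
SELECT customer, AVG(total) FROM orders WHERE total > 1251.28 GROUP BY customer

Result:
customer | AVG(total)
---------+-----------
Bob      | 1358.59   
Frank    | 1774      
Grace    | 1355.86   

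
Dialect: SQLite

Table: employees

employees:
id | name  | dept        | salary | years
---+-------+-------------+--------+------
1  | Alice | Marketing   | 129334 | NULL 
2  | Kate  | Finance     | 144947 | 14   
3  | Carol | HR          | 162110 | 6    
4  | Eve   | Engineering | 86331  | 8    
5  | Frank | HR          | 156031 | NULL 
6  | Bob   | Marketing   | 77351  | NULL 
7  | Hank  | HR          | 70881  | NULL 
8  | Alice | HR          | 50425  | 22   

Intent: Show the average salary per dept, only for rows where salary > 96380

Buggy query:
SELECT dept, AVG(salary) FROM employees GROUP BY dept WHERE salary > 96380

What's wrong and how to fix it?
Bug: WHERE cannot follow GROUP BY

Fix: Place WHERE between FROM and GROUP BY

Corrected query:
SELECT dept, AVG(salary) FROM employees WHERE salary > 96380 GROUP BY dept

Result:
dept      | AVG(salary)
----------+------------
Finance   | 144947     
HR        | 159070.5   
Marketing | 129334     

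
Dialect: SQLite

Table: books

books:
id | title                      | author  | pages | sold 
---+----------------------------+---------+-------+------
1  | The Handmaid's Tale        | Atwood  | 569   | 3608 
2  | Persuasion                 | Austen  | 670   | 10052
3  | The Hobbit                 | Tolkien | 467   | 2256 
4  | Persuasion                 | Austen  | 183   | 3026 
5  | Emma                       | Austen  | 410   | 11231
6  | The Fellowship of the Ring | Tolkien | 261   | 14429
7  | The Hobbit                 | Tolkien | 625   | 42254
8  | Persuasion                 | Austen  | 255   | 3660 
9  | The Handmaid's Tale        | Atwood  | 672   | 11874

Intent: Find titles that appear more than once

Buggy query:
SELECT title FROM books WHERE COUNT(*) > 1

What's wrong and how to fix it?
Bug: WHERE can't reference COUNT(*); aggregates are computed after WHERE

Fix: Group first, then use HAVING for the count condition

Corrected query:
SELECT title FROM books GROUP BY title HAVING COUNT(*) > 1

Result:
title              
-------------------
Persuasion         
The Handmaid's Tale
The Hobbit         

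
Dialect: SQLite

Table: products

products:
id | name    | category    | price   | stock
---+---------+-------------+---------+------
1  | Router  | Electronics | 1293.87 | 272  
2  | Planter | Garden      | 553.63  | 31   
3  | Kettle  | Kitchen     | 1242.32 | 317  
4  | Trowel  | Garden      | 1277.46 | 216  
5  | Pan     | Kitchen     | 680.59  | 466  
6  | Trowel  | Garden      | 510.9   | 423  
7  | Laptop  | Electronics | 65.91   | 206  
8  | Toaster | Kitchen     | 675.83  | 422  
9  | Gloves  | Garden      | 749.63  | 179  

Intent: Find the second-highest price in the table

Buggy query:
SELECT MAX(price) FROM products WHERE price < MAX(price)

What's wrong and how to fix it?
Bug: The inner MAX is an aggregate inside WHERE, which is not allowed

Fix: Put the inner MAX in a scalar subquery

Corrected query:
SELECT MAX(price) FROM products WHERE price < (SELECT MAX(price) FROM products)

Result:
MAX(price)
----------
1277.46   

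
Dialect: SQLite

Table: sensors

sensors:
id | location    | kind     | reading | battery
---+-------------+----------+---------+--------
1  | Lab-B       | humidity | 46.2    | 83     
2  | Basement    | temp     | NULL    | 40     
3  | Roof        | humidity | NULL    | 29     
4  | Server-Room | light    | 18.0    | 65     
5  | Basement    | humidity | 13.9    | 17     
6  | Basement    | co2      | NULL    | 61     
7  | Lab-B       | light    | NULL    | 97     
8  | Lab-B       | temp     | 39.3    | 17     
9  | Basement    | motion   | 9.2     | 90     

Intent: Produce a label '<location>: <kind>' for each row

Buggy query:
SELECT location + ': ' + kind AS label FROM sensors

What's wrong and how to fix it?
Bug: SQLite uses || for string concatenation; + coerces text to numbers (yielding 0)

Fix: Use the || operator for string concatenation

Corrected query:
SELECT location || ': ' || kind AS label FROM sensors

Result:
label             
------------------
Lab-B: humidity   
Basement: temp    
Roof: humidity    
Server-Room: light
Basement: humidity
Basement: co2     
Lab-B: light      
Lab-B: temp       
Basement: motion  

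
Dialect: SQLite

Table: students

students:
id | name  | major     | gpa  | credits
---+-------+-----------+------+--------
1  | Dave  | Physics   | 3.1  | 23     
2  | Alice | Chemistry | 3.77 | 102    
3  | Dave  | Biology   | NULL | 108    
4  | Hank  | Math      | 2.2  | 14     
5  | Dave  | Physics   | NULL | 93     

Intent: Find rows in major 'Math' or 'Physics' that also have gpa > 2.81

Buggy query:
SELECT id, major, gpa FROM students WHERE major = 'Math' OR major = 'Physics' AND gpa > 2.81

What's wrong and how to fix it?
Bug: Without parentheses, AND is evaluated before OR, so the gpa filter only applies to the 'Physics' branch

Fix: Group the OR with parentheses (or use IN), then AND the threshold

Corrected query:
SELECT id, major, gpa FROM students WHERE (major = 'Math' OR major = 'Physics') AND gpa > 2.81

Result:
id | major   | gpa
---+---------+----
1  | Physics | 3.1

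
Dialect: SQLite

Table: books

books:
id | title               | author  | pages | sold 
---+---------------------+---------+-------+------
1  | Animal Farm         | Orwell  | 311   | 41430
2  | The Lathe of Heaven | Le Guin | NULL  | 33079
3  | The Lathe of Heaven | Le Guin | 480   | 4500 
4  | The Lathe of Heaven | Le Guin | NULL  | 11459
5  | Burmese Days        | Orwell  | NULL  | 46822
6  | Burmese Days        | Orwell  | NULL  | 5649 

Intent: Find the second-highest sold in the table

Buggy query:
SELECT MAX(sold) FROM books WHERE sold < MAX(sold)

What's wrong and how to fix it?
Bug: The inner MAX is an aggregate inside WHERE, which is not allowed

Fix: Put the inner MAX in a scalar subquery

Corrected query:
SELECT MAX(sold) FROM books WHERE sold < (SELECT MAX(sold) FROM books)

Result:
MAX(sold)
---------
41430    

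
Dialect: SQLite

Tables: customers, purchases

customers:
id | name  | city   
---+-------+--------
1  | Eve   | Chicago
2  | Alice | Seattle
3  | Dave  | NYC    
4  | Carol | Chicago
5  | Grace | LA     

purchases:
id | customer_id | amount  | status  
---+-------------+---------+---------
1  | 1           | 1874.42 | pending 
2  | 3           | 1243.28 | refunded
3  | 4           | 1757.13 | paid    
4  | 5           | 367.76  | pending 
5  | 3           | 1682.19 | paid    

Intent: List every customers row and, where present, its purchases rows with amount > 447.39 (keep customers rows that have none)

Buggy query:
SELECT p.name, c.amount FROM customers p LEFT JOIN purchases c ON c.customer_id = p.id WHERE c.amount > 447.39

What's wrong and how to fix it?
Bug: A WHERE condition on the right-hand table after LEFT JOIN drops unmatched parents

Fix: Move the right-table condition into the ON clause so unmatched parents are kept

Corrected query:
SELECT p.name, c.amount FROM customers p LEFT JOIN purchases c ON c.customer_id = p.id AND c.amount > 447.39

Result:
name  | amount 
------+--------
Eve   | 1874.42
Alice | NULL   
Dave  | 1243.28
Dave  | 1682.19
Carol | 1757.13
Grace | NULL   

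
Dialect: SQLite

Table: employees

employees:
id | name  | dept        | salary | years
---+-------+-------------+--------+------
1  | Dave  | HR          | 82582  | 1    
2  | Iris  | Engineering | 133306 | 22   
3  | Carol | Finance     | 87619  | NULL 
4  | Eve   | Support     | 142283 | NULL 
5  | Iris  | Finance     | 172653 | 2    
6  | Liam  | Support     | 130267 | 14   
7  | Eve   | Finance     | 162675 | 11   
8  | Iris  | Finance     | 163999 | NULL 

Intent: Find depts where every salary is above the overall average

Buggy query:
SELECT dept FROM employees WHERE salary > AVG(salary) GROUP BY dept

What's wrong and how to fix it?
Bug: AVG() is an aggregate; it can't sit directly in WHERE

Fix: Compute the overall average in a scalar subquery and compare each group's MIN against it in HAVING

Corrected query:
SELECT dept FROM employees GROUP BY dept HAVING MIN(salary) > (SELECT AVG(salary) FROM employees)

Result:
(no rows)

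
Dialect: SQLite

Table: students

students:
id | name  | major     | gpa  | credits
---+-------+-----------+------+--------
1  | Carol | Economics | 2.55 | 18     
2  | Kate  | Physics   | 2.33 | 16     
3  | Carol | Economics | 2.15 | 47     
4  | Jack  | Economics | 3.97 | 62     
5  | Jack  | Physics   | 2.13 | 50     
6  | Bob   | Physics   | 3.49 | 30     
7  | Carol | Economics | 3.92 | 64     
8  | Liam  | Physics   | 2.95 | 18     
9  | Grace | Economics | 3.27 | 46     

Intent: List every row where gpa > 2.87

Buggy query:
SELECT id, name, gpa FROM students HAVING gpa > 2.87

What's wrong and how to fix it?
Bug: This is a non-aggregate query (no GROUP BY, no aggregates), so in SQLite the HAVING clause is invalid here; a row-level condition belongs in WHERE

Fix: Replace HAVING with WHERE since the condition applies to individual rows

Corrected query:
SELECT id, name, gpa FROM students WHERE gpa > 2.87

Result:
id | name  | gpa 
---+-------+-----
4  | Jack  | 3.97
6  | Bob   | 3.49
7  | Carol | 3.92
8  | Liam  | 2.95
9  | Grace | 3.27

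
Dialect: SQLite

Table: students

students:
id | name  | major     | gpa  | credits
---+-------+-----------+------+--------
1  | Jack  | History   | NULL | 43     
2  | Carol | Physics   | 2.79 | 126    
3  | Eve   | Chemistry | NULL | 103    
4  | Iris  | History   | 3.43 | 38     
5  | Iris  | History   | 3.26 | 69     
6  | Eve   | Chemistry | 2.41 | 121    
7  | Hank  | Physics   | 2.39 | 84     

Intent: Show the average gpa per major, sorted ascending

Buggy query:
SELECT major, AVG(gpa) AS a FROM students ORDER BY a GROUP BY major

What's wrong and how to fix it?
Bug: GROUP BY must precede ORDER BY

Fix: Move ORDER BY to the end, after GROUP BY

Corrected query:
SELECT major, AVG(gpa) AS a FROM students GROUP BY major ORDER BY a

Result:
major     | a    
----------+------
Chemistry | 2.41 
Physics   | 2.59 
History   | 3.345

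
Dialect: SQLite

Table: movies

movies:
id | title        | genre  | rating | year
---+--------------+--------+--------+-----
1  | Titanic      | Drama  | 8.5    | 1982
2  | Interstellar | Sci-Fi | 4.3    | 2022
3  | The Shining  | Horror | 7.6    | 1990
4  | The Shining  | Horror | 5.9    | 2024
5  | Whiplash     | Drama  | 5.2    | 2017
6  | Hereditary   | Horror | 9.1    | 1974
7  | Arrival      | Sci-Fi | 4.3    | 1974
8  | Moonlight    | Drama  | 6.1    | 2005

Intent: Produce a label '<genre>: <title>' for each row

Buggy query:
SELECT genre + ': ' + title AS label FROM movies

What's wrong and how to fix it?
Bug: '+' is numeric addition; on text columns SQLite converts them to 0 instead of concatenating

Fix: Replace + with || to concatenate text

Corrected query:
SELECT genre || ': ' || title AS label FROM movies

Result:
label               
--------------------
Drama: Titanic      
Sci-Fi: Interstellar
Horror: The Shining 
Horror: The Shining 
Drama: Whiplash     
Horror: Hereditary  
Sci-Fi: Arrival     
Drama: Moonlight    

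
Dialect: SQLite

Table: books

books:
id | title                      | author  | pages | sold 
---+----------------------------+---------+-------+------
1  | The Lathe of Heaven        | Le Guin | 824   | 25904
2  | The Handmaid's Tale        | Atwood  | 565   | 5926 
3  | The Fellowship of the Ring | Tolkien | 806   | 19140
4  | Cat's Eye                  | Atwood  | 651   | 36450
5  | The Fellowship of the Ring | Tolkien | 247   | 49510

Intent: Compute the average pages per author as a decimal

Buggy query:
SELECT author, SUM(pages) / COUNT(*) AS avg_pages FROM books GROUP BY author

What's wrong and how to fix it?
Bug: Both operands are integers, so '/' performs integer division and truncates

Fix: Cast one side to REAL so the division keeps the fractional part

Corrected query:
SELECT author, SUM(pages) * 1.0 / COUNT(*) AS avg_pages FROM books GROUP BY author

Result:
author  | avg_pages
--------+----------
Atwood  | 608      
Le Guin | 824      
Tolkien | 526.5    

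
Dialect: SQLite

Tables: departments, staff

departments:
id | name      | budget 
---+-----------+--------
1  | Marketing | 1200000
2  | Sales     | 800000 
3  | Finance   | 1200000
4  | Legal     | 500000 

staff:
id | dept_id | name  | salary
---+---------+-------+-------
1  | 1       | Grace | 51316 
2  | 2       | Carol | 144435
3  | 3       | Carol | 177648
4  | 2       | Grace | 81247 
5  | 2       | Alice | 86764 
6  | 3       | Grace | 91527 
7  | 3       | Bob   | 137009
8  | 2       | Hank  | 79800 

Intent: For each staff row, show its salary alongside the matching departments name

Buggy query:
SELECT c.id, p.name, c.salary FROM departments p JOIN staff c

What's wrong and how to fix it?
Bug: Missing join condition: each staff row is matched to all departments rows instead of just its own

Fix: Specify the join condition linking the foreign key to the parent id

Corrected query:
SELECT c.id, p.name, c.salary FROM departments p JOIN staff c ON c.dept_id = p.id

Result:
id | name      | salary
---+-----------+-------
1  | Marketing | 51316 
2  | Sales     | 144435
3  | Finance   | 177648
4  | Sales     | 81247 
5  | Sales     | 86764 
6  | Finance   | 91527 
7  | Finance   | 137009
8  | Sales     | 79800 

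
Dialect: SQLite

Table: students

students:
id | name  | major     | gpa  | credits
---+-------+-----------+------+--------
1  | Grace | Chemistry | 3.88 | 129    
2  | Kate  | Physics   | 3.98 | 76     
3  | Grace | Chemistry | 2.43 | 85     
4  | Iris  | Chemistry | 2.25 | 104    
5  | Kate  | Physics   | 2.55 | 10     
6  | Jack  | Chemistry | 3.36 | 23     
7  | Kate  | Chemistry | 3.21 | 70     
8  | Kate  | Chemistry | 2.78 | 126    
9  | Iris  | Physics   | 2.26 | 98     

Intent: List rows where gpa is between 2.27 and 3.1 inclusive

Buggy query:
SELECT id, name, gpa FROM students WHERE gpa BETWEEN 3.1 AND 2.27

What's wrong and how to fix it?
Bug: The bounds are reversed; BETWEEN a AND b requires a <= b to match anything

Fix: Swap the bounds so the smaller value comes first

Corrected query:
SELECT id, name, gpa FROM students WHERE gpa BETWEEN 2.27 AND 3.1

Result:
id | name  | gpa 
---+-------+-----
3  | Grace | 2.43
5  | Kate  | 2.55
8  | Kate  | 2.78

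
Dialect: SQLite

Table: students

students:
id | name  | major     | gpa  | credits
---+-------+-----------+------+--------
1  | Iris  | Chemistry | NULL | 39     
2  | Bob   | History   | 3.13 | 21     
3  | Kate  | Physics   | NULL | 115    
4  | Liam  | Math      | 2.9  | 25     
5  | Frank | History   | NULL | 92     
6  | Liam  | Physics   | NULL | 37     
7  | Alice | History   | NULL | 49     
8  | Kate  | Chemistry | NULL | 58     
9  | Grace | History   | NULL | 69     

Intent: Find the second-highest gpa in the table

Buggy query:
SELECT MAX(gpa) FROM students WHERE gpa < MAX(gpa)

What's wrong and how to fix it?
Bug: The inner MAX is an aggregate inside WHERE, which is not allowed

Fix: Put the inner MAX in a scalar subquery

Corrected query:
SELECT MAX(gpa) FROM students WHERE gpa < (SELECT MAX(gpa) FROM students)

Result:
MAX(gpa)
--------
2.9     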